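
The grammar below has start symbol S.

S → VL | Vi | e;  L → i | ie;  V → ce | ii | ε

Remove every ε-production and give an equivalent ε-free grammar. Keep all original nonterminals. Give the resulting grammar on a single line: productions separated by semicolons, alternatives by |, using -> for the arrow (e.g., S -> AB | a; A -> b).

S -> L | e | i | VL | Vi; L -> i | ie; V -> ce | ii

Nullable set: {V}.
S -> VL: V nullable, giving L | VL.
S -> Vi: V nullable, giving Vi | i.
Drop V -> ε.
Unchanged (no nullable symbols): S -> e; L -> i; L -> ie; V -> ce; V -> ii.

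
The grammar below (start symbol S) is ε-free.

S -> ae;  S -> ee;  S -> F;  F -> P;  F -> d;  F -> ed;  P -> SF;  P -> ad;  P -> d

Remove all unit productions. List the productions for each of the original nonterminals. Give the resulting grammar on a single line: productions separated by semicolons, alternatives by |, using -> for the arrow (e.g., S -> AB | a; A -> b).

S -> d | SF | ad | ae | ed | ee; F -> d | SF | ad | ed; P -> d | SF | ad

Unit productions: F->P, S->F.
Unit pairs (A ⇒* B via units): (F,P), (S,F), (S,P).
S: inherits non-unit rules of {F, P, S} → SF | ad | ae | d | ed | ee.
F: inherits non-unit rules of {F, P} → SF | ad | d | ed.
P: inherits non-unit rules of {P} → SF | ad | d.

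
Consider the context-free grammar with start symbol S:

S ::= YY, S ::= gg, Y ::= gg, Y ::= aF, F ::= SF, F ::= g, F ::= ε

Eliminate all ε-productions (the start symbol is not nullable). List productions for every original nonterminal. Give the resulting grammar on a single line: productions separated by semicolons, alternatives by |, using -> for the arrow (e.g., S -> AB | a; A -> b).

Nullable set: {F}.
Drop F -> ε.
F -> SF: F nullable, giving S | SF.
Y -> aF: F nullable, giving a | aF.
Unchanged (no nullable symbols): S -> YY; S -> gg; F -> g; Y -> gg.

S -> YY | gg; F -> S | g | SF; Y -> a | aF | gg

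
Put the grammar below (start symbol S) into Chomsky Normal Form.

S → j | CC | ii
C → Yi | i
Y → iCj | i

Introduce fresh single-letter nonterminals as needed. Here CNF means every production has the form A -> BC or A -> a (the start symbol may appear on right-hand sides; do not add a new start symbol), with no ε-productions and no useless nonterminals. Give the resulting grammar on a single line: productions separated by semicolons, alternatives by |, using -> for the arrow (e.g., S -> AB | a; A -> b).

No ε-productions.
No unit productions to eliminate.
TERM: introduce A -> i, B -> j and substitute in every rule of length ≥2.
BIN: Y -> ACB becomes Y -> AD, D -> CB.

S -> j | AA | CC; A -> i; B -> j; C -> i | YA; D -> CB; Y -> i | AD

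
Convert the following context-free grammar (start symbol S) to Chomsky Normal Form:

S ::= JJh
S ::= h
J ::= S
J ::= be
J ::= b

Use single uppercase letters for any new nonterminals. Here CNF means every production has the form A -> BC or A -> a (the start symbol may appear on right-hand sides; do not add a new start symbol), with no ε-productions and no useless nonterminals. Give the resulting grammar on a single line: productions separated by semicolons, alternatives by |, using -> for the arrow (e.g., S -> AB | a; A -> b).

S -> h | JE; A -> h; B -> b; C -> e; D -> JA; E -> JA; J -> b | h | BC | JD

No ε-productions.
After unit-elimination: S -> h | JJh; J -> b | h | be | JJh.
TERM: introduce B -> b, C -> e, A -> h and substitute in every rule of length ≥2.
BIN: J -> JJA becomes J -> JD, D -> JA; S -> JJA becomes S -> JE, E -> JA.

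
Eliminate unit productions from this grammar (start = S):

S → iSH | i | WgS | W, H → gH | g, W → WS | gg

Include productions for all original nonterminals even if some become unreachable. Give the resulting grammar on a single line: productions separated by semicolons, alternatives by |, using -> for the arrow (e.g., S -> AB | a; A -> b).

Unit productions: S->W.
Unit pairs (A ⇒* B via units): (S,W).
S: inherits non-unit rules of {S, W} → WS | WgS | gg | i | iSH.
H: inherits non-unit rules of {H} → g | gH.
W: inherits non-unit rules of {W} → WS | gg.

S -> i | WS | gg | WgS | iSH; H -> g | gH; W -> WS | gg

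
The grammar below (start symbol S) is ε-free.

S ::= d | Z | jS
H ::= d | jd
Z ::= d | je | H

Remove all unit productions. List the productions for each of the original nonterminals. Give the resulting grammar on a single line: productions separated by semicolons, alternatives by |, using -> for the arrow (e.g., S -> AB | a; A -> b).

S -> d | jS | jd | je; H -> d | jd; Z -> d | jd | je

Unit productions: S->Z, Z->H.
Unit pairs (A ⇒* B via units): (S,H), (S,Z), (Z,H).
S: inherits non-unit rules of {H, S, Z} → d | jS | jd | je.
H: inherits non-unit rules of {H} → d | jd.
Z: inherits non-unit rules of {H, Z} → d | jd | je.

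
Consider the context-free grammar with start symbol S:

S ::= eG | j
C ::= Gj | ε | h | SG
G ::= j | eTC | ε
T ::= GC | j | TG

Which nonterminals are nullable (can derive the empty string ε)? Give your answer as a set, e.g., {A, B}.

Directly nullable (have an ε-rule): {C, G}.
T is nullable via T -> GC (every symbol on the right is already known nullable).
Not nullable: S — each has a terminal in every rule's right-hand side or depends on a non-nullable symbol.

{C, G, T}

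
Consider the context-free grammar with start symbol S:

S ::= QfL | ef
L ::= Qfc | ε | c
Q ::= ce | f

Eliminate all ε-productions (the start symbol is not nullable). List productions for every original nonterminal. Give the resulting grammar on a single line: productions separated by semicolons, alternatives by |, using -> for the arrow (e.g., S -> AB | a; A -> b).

Nullable set: {L}.
S -> QfL: L nullable, giving Qf | QfL.
Drop L -> ε.
Unchanged (no nullable symbols): S -> ef; L -> Qfc; L -> c; Q -> ce; Q -> f.

S -> Qf | ef | QfL; L -> c | Qfc; Q -> f | ce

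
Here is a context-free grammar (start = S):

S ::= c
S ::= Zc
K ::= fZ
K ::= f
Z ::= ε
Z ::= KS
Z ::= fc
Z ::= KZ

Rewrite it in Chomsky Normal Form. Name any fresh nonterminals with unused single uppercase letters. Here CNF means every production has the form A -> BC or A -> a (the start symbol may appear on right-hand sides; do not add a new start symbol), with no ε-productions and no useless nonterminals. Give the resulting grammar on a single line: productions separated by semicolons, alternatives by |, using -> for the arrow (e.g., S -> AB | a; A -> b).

Nullable: {Z}; after ε-elimination: S -> c | Zc; K -> f | fZ; Z -> K | KS | KZ | fc.
After unit-elimination: S -> c | Zc; K -> f | fZ; Z -> f | KS | KZ | fZ | fc.
TERM: introduce B -> c, A -> f and substitute in every rule of length ≥2.

S -> c | ZB; A -> f; B -> c; K -> f | AZ; Z -> f | AB | AZ | KS | KZ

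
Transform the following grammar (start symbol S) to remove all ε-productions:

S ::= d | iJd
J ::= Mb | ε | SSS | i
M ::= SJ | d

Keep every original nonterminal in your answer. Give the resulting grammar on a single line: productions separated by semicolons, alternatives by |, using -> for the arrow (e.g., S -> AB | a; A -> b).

S -> d | id | iJd; J -> i | Mb | SSS; M -> S | d | SJ

Nullable set: {J}.
S -> iJd: J nullable, giving iJd | id.
Drop J -> ε.
M -> SJ: J nullable, giving S | SJ.
Unchanged (no nullable symbols): S -> d; J -> Mb; J -> SSS; J -> i; M -> d.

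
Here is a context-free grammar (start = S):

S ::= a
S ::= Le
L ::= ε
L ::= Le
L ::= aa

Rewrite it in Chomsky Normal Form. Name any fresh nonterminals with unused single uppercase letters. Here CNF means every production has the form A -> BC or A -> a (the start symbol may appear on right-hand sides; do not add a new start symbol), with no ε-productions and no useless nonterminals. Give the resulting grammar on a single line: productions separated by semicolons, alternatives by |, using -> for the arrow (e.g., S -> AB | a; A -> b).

Nullable: {L}; after ε-elimination: S -> a | e | Le; L -> e | Le | aa.
No unit productions to eliminate.
TERM: introduce B -> a, A -> e and substitute in every rule of length ≥2.

S -> a | e | LA; A -> e; B -> a; L -> e | BB | LA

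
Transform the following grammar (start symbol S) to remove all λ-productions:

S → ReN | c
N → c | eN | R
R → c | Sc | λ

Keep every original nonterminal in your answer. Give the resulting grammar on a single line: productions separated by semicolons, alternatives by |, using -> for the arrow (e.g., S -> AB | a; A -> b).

Nullable set: {N, R}.
S -> ReN: R, N nullable, giving Re | ReN | e | eN.
N -> R: R nullable, giving R.
N -> eN: N nullable, giving e | eN.
Drop R -> λ.
Unchanged (no nullable symbols): S -> c; N -> c; R -> Sc; R -> c.

S -> c | e | Re | eN | ReN; N -> R | c | e | eN; R -> c | Sc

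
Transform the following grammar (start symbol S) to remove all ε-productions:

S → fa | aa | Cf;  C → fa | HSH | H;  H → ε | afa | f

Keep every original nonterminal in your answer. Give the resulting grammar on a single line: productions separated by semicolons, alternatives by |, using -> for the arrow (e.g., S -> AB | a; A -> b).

S -> f | Cf | aa | fa; C -> H | S | HS | SH | fa | HSH; H -> f | afa

Nullable set: {C, H}.
S -> Cf: C nullable, giving Cf | f.
C -> H: H nullable, giving H.
C -> HSH: H, H nullable, giving HS | HSH | S | SH.
Drop H -> ε.
Unchanged (no nullable symbols): S -> aa; S -> fa; C -> fa; H -> afa; H -> f.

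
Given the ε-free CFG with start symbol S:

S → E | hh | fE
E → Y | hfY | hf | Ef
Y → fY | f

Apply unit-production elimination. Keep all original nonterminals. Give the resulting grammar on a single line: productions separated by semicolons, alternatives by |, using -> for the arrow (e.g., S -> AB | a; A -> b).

Unit productions: E->Y, S->E.
Unit pairs (A ⇒* B via units): (E,Y), (S,E), (S,Y).
S: inherits non-unit rules of {E, S, Y} → Ef | f | fE | fY | hf | hfY | hh.
E: inherits non-unit rules of {E, Y} → Ef | f | fY | hf | hfY.
Y: inherits non-unit rules of {Y} → f | fY.

S -> f | Ef | fE | fY | hf | hh | hfY; E -> f | Ef | fY | hf | hfY; Y -> f | fY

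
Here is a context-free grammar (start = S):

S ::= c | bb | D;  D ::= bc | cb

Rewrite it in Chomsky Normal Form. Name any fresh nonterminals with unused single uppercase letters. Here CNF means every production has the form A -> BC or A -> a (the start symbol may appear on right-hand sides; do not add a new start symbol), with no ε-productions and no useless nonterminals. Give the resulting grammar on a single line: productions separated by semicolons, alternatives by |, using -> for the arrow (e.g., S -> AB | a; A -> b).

S -> c | AA | AB | BA; A -> b; B -> c

No ε-productions.
After unit-elimination: S -> c | bb | bc | cb; D -> bc | cb.
TERM: introduce A -> b, B -> c and substitute in every rule of length ≥2.
Drop unreachable/unproductive: D.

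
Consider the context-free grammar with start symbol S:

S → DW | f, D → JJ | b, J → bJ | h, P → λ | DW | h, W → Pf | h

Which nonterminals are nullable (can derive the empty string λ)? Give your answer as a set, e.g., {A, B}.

Directly nullable (have an ε-rule): {P}.
Not nullable: D, J, S, W — each has a terminal in every rule's right-hand side or depends on a non-nullable symbol.

{P}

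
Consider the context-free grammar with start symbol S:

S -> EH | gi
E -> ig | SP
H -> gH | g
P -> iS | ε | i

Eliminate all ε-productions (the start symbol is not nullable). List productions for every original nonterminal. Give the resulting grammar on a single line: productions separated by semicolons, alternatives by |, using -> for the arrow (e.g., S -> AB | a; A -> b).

S -> EH | gi; E -> S | SP | ig; H -> g | gH; P -> i | iS

Nullable set: {P}.
E -> SP: P nullable, giving S | SP.
Drop P -> ε.
Unchanged (no nullable symbols): S -> EH; S -> gi; E -> ig; H -> g; H -> gH; P -> i; P -> iS.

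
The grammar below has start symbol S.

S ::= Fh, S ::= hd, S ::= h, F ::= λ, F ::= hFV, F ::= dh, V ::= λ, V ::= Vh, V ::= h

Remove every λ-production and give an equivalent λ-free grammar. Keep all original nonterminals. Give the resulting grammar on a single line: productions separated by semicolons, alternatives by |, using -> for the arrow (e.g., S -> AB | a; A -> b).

Nullable set: {F, V}.
S -> Fh: F nullable, giving Fh | h.
Drop F -> λ.
F -> hFV: F, V nullable, giving h | hF | hFV | hV.
Drop V -> λ.
V -> Vh: V nullable, giving Vh | h.
Unchanged (no nullable symbols): S -> h; S -> hd; F -> dh; V -> h.

S -> h | Fh | hd; F -> h | dh | hF | hV | hFV; V -> h | Vh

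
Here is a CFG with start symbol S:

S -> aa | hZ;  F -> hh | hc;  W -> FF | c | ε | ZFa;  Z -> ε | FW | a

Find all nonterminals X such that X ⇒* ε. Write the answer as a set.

Directly nullable (have an ε-rule): {W, Z}.
Not nullable: F, S — each has a terminal in every rule's right-hand side or depends on a non-nullable symbol.

{W, Z}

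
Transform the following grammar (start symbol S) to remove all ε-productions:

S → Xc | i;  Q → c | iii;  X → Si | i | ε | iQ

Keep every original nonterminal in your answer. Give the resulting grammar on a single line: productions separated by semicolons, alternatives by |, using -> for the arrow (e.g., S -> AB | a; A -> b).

S -> c | i | Xc; Q -> c | iii; X -> i | Si | iQ

Nullable set: {X}.
S -> Xc: X nullable, giving Xc | c.
Drop X -> ε.
Unchanged (no nullable symbols): S -> i; Q -> c; Q -> iii; X -> Si; X -> i; X -> iQ.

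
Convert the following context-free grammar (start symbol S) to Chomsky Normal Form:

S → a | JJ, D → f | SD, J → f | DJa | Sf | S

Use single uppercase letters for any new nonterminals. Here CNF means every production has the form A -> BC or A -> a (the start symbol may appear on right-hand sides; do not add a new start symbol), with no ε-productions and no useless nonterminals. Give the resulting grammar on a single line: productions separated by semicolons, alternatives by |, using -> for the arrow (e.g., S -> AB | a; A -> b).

No ε-productions.
After unit-elimination: S -> a | JJ; D -> f | SD; J -> a | f | JJ | Sf | DJa.
TERM: introduce A -> a, B -> f and substitute in every rule of length ≥2.
BIN: J -> DJA becomes J -> DC, C -> JA.

S -> a | JJ; A -> a; B -> f; C -> JA; D -> f | SD; J -> a | f | DC | JJ | SB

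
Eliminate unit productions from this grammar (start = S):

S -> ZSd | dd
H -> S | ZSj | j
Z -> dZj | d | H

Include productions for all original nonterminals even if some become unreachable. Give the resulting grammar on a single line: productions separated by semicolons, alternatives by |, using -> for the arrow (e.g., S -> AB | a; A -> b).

S -> dd | ZSd; H -> j | dd | ZSd | ZSj; Z -> d | j | dd | ZSd | ZSj | dZj

Unit productions: H->S, Z->H.
Unit pairs (A ⇒* B via units): (H,S), (Z,H), (Z,S).
S: inherits non-unit rules of {S} → ZSd | dd.
H: inherits non-unit rules of {H, S} → ZSd | ZSj | dd | j.
Z: inherits non-unit rules of {H, S, Z} → ZSd | ZSj | d | dZj | dd | j.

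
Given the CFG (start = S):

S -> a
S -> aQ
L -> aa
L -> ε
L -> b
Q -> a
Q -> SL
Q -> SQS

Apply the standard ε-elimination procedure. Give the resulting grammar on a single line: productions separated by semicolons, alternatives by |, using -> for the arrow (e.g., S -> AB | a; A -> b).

Nullable set: {L}.
Drop L -> ε.
Q -> SL: L nullable, giving S | SL.
Unchanged (no nullable symbols): S -> a; S -> aQ; L -> aa; L -> b; Q -> SQS; Q -> a.

S -> a | aQ; L -> b | aa; Q -> S | a | SL | SQS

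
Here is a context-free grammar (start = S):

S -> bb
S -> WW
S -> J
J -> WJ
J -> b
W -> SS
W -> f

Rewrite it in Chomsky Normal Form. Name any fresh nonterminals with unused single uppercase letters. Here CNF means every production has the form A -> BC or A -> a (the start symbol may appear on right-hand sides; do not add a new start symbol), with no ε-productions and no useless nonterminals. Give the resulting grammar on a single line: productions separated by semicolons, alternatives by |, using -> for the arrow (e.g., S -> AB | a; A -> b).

S -> b | AA | WJ | WW; A -> b; J -> b | WJ; W -> f | SS

No ε-productions.
After unit-elimination: S -> b | WJ | WW | bb; J -> b | WJ; W -> f | SS.
TERM: introduce A -> b and substitute in every rule of length ≥2.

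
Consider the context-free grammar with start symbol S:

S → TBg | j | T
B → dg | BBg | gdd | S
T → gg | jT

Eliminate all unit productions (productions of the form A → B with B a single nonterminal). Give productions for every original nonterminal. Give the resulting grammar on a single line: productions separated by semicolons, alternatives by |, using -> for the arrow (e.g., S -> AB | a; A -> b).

S -> j | gg | jT | TBg; B -> j | dg | gg | jT | BBg | TBg | gdd; T -> gg | jT

Unit productions: B->S, S->T.
Unit pairs (A ⇒* B via units): (B,S), (B,T), (S,T).
S: inherits non-unit rules of {S, T} → TBg | gg | j | jT.
B: inherits non-unit rules of {B, S, T} → BBg | TBg | dg | gdd | gg | j | jT.
T: inherits non-unit rules of {T} → gg | jT.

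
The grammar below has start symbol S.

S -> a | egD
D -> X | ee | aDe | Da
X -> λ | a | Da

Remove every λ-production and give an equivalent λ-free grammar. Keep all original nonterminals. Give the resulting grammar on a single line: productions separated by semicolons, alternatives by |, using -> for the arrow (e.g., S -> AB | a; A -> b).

S -> a | eg | egD; D -> X | a | Da | ae | ee | aDe; X -> a | Da

Nullable set: {D, X}.
S -> egD: D nullable, giving eg | egD.
D -> Da: D nullable, giving Da | a.
D -> X: X nullable, giving X.
D -> aDe: D nullable, giving aDe | ae.
Drop X -> λ.
X -> Da: D nullable, giving Da | a.
Unchanged (no nullable symbols): S -> a; D -> ee; X -> a.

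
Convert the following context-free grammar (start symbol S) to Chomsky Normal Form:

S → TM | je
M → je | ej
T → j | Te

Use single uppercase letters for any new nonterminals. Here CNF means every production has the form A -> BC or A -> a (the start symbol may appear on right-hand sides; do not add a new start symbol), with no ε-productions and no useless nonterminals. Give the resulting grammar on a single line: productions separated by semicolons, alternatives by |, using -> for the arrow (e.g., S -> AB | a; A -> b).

S -> BA | TM; A -> e; B -> j; M -> AB | BA; T -> j | TA

No ε-productions.
No unit productions to eliminate.
TERM: introduce A -> e, B -> j and substitute in every rule of length ≥2.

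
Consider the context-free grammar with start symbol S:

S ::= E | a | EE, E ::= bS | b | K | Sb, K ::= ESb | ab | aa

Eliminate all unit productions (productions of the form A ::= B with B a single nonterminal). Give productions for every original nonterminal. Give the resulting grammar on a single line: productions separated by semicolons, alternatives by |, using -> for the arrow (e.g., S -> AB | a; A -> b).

Unit productions: E->K, S->E.
Unit pairs (A ⇒* B via units): (E,K), (S,E), (S,K).
S: inherits non-unit rules of {E, K, S} → EE | ESb | Sb | a | aa | ab | b | bS.
E: inherits non-unit rules of {E, K} → ESb | Sb | aa | ab | b | bS.
K: inherits non-unit rules of {K} → ESb | aa | ab.

S -> a | b | EE | Sb | aa | ab | bS | ESb; E -> b | Sb | aa | ab | bS | ESb; K -> aa | ab | ESb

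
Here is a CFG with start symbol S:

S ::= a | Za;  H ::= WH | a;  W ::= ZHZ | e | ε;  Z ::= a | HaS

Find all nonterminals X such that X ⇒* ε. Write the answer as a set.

{W}

Directly nullable (have an ε-rule): {W}.
Not nullable: H, S, Z — each has a terminal in every rule's right-hand side or depends on a non-nullable symbol.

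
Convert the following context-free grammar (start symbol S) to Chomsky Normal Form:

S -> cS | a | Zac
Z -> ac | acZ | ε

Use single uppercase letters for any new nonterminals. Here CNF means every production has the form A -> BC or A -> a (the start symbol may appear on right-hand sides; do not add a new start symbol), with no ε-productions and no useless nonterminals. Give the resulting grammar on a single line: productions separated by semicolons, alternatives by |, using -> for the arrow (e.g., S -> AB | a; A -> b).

S -> a | AB | BS | ZC; A -> a; B -> c; C -> AB; D -> BZ; Z -> AB | AD

Nullable: {Z}; after ε-elimination: S -> a | ac | cS | Zac; Z -> ac | acZ.
No unit productions to eliminate.
TERM: introduce A -> a, B -> c and substitute in every rule of length ≥2.
BIN: S -> ZAB becomes S -> ZC, C -> AB; Z -> ABZ becomes Z -> AD, D -> BZ.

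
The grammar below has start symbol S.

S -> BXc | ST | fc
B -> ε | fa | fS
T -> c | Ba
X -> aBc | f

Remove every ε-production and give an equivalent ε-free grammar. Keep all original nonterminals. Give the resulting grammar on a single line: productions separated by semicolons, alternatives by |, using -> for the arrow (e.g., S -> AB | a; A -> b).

S -> ST | Xc | fc | BXc; B -> fS | fa; T -> a | c | Ba; X -> f | ac | aBc

Nullable set: {B}.
S -> BXc: B nullable, giving BXc | Xc.
Drop B -> ε.
T -> Ba: B nullable, giving Ba | a.
X -> aBc: B nullable, giving aBc | ac.
Unchanged (no nullable symbols): S -> ST; S -> fc; B -> fS; B -> fa; T -> c; X -> f.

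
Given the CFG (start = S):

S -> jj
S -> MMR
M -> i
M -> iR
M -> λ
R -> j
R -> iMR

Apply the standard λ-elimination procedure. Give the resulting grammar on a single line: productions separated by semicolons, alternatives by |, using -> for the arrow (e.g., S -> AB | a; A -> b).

S -> R | MR | jj | MMR; M -> i | iR; R -> j | iR | iMR

Nullable set: {M}.
S -> MMR: M, M nullable, giving MMR | MR | R.
Drop M -> λ.
R -> iMR: M nullable, giving iMR | iR.
Unchanged (no nullable symbols): S -> jj; M -> i; M -> iR; R -> j.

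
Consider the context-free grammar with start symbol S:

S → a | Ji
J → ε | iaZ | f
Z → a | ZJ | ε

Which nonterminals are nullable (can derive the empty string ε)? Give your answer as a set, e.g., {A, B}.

Directly nullable (have an ε-rule): {J, Z}.
Not nullable: S — each has a terminal in every rule's right-hand side or depends on a non-nullable symbol.

{J, Z}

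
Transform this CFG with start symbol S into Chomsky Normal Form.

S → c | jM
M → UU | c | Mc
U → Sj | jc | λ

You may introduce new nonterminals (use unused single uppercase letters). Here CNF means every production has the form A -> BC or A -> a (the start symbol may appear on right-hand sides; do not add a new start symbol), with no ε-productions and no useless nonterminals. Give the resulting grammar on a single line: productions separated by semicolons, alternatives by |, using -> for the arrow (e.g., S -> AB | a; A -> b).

S -> c | j | BM; A -> c; B -> j; M -> c | BA | MA | SB | UU; U -> BA | SB

Nullable: {M, U}; after ε-elimination: S -> c | j | jM; M -> U | c | Mc | UU; U -> Sj | jc.
After unit-elimination: S -> c | j | jM; M -> c | Mc | Sj | UU | jc; U -> Sj | jc.
TERM: introduce A -> c, B -> j and substitute in every rule of length ≥2.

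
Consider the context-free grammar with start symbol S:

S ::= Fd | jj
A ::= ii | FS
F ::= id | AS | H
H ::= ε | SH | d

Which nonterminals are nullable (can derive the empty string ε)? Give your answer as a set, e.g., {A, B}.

{F, H}

Directly nullable (have an ε-rule): {H}.
F is nullable via F -> H (every symbol on the right is already known nullable).
Not nullable: A, S — each has a terminal in every rule's right-hand side or depends on a non-nullable symbol.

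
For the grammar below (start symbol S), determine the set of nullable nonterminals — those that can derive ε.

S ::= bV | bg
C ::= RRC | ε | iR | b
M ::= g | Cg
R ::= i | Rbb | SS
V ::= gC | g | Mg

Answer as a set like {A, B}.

{C}

Directly nullable (have an ε-rule): {C}.
Not nullable: M, R, S, V — each has a terminal in every rule's right-hand side or depends on a non-nullable symbol.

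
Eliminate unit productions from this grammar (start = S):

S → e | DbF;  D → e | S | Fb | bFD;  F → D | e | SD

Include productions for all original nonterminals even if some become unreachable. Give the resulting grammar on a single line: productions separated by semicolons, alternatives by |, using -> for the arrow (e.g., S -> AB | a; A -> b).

Unit productions: D->S, F->D.
Unit pairs (A ⇒* B via units): (D,S), (F,D), (F,S).
S: inherits non-unit rules of {S} → DbF | e.
D: inherits non-unit rules of {D, S} → DbF | Fb | bFD | e.
F: inherits non-unit rules of {D, F, S} → DbF | Fb | SD | bFD | e.

S -> e | DbF; D -> e | Fb | DbF | bFD; F -> e | Fb | SD | DbF | bFD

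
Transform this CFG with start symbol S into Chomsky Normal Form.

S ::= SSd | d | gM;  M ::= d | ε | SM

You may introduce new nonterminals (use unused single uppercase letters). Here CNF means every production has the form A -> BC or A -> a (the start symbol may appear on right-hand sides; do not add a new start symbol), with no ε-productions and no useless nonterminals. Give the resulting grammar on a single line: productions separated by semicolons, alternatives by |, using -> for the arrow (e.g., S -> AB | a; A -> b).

Nullable: {M}; after ε-elimination: S -> d | g | gM | SSd; M -> S | d | SM.
After unit-elimination: S -> d | g | gM | SSd; M -> d | g | SM | gM | SSd.
TERM: introduce A -> d, B -> g and substitute in every rule of length ≥2.
BIN: M -> SSA becomes M -> SC, C -> SA; S -> SSA becomes S -> SD, D -> SA.

S -> d | g | BM | SD; A -> d; B -> g; C -> SA; D -> SA; M -> d | g | BM | SC | SM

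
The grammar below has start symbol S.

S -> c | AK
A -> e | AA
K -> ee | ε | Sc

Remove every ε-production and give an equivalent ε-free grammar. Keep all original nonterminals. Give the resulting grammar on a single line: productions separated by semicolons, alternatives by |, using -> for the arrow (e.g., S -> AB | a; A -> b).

S -> A | c | AK; A -> e | AA; K -> Sc | ee

Nullable set: {K}.
S -> AK: K nullable, giving A | AK.
Drop K -> ε.
Unchanged (no nullable symbols): S -> c; A -> AA; A -> e; K -> Sc; K -> ee.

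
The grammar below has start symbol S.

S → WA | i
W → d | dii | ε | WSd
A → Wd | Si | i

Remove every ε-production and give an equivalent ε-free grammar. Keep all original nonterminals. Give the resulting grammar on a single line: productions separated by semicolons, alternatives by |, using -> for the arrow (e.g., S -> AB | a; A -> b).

S -> A | i | WA; A -> d | i | Si | Wd; W -> d | Sd | WSd | dii

Nullable set: {W}.
S -> WA: W nullable, giving A | WA.
A -> Wd: W nullable, giving Wd | d.
Drop W -> ε.
W -> WSd: W nullable, giving Sd | WSd.
Unchanged (no nullable symbols): S -> i; A -> Si; A -> i; W -> d; W -> dii.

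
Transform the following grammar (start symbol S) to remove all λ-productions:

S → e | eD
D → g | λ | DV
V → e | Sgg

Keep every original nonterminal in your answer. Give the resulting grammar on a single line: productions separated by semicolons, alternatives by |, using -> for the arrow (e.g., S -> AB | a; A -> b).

Nullable set: {D}.
S -> eD: D nullable, giving e | eD.
Drop D -> λ.
D -> DV: D nullable, giving DV | V.
Unchanged (no nullable symbols): S -> e; D -> g; V -> Sgg; V -> e.

S -> e | eD; D -> V | g | DV; V -> e | Sgg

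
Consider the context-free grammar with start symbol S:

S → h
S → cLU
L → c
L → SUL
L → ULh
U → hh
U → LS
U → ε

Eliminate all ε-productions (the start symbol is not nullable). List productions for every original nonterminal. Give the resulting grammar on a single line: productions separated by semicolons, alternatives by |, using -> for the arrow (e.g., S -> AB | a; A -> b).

Nullable set: {U}.
S -> cLU: U nullable, giving cL | cLU.
L -> SUL: U nullable, giving SL | SUL.
L -> ULh: U nullable, giving Lh | ULh.
Drop U -> ε.
Unchanged (no nullable symbols): S -> h; L -> c; U -> LS; U -> hh.

S -> h | cL | cLU; L -> c | Lh | SL | SUL | ULh; U -> LS | hh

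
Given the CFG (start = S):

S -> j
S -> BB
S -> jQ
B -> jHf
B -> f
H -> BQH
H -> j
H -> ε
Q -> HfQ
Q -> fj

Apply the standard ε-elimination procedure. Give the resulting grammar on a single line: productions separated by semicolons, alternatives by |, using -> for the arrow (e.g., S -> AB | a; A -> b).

S -> j | BB | jQ; B -> f | jf | jHf; H -> j | BQ | BQH; Q -> fQ | fj | HfQ

Nullable set: {H}.
B -> jHf: H nullable, giving jHf | jf.
Drop H -> ε.
H -> BQH: H nullable, giving BQ | BQH.
Q -> HfQ: H nullable, giving HfQ | fQ.
Unchanged (no nullable symbols): S -> BB; S -> j; S -> jQ; B -> f; H -> j; Q -> fj.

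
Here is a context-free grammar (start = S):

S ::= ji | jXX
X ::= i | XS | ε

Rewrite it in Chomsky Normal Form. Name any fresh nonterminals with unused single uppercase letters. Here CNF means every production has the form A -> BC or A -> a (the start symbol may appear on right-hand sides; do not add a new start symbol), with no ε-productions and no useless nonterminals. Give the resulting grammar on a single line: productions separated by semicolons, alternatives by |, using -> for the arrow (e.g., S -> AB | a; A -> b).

S -> j | AB | AC | AX; A -> j; B -> i; C -> XX; D -> XX; X -> i | j | AB | AD | AX | XS

Nullable: {X}; after ε-elimination: S -> j | jX | ji | jXX; X -> S | i | XS.
After unit-elimination: S -> j | jX | ji | jXX; X -> i | j | XS | jX | ji | jXX.
TERM: introduce B -> i, A -> j and substitute in every rule of length ≥2.
BIN: S -> AXX becomes S -> AC, C -> XX; X -> AXX becomes X -> AD, D -> XX.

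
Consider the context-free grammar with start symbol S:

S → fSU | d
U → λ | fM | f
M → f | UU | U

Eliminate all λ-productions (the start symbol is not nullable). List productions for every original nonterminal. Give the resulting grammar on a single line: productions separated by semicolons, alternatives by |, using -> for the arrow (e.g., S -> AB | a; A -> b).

S -> d | fS | fSU; M -> U | f | UU; U -> f | fM

Nullable set: {M, U}.
S -> fSU: U nullable, giving fS | fSU.
M -> U: U nullable, giving U.
M -> UU: U, U nullable, giving U | UU.
Drop U -> λ.
U -> fM: M nullable, giving f | fM.
Unchanged (no nullable symbols): S -> d; M -> f; U -> f.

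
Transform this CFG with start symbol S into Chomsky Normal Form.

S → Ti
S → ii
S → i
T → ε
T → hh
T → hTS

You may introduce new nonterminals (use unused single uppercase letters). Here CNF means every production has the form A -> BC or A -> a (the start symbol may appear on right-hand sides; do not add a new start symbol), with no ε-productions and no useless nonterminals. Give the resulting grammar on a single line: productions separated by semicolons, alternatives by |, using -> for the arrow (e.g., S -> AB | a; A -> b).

Nullable: {T}; after ε-elimination: S -> i | Ti | ii; T -> hS | hh | hTS.
No unit productions to eliminate.
TERM: introduce B -> h, A -> i and substitute in every rule of length ≥2.
BIN: T -> BTS becomes T -> BC, C -> TS.

S -> i | AA | TA; A -> i; B -> h; C -> TS; T -> BB | BC | BS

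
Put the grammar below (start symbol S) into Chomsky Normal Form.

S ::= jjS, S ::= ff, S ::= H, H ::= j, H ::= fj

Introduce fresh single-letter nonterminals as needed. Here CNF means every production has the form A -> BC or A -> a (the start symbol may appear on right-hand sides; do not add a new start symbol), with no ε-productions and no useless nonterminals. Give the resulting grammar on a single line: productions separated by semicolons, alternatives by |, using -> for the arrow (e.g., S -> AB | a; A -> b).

S -> j | AA | AB | BC; A -> f; B -> j; C -> BS

No ε-productions.
After unit-elimination: S -> j | ff | fj | jjS; H -> j | fj.
TERM: introduce A -> f, B -> j and substitute in every rule of length ≥2.
BIN: S -> BBS becomes S -> BC, C -> BS.
Drop unreachable/unproductive: H.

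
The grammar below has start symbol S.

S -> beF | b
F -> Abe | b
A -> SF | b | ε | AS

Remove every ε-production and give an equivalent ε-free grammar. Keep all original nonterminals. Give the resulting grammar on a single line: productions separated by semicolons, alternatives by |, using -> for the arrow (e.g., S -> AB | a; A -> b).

S -> b | beF; A -> S | b | AS | SF; F -> b | be | Abe

Nullable set: {A}.
Drop A -> ε.
A -> AS: A nullable, giving AS | S.
F -> Abe: A nullable, giving Abe | be.
Unchanged (no nullable symbols): S -> b; S -> beF; A -> SF; A -> b; F -> b.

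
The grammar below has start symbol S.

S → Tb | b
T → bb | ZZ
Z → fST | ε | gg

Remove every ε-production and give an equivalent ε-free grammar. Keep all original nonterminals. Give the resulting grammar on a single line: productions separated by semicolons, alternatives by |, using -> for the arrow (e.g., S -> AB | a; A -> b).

Nullable set: {T, Z}.
S -> Tb: T nullable, giving Tb | b.
T -> ZZ: Z, Z nullable, giving Z | ZZ.
Drop Z -> ε.
Z -> fST: T nullable, giving fS | fST.
Unchanged (no nullable symbols): S -> b; T -> bb; Z -> gg.

S -> b | Tb; T -> Z | ZZ | bb; Z -> fS | gg | fST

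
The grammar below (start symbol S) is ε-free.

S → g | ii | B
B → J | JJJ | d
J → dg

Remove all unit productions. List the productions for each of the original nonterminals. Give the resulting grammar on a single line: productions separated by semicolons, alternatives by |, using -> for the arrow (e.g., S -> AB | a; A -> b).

S -> d | g | dg | ii | JJJ; B -> d | dg | JJJ; J -> dg

Unit productions: B->J, S->B.
Unit pairs (A ⇒* B via units): (B,J), (S,B), (S,J).
S: inherits non-unit rules of {B, J, S} → JJJ | d | dg | g | ii.
B: inherits non-unit rules of {B, J} → JJJ | d | dg.
J: inherits non-unit rules of {J} → dg.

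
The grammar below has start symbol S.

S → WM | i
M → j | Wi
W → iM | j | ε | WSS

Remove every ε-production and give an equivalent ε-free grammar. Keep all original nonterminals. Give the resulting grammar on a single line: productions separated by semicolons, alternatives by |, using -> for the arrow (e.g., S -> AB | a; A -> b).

S -> M | i | WM; M -> i | j | Wi; W -> j | SS | iM | WSS

Nullable set: {W}.
S -> WM: W nullable, giving M | WM.
M -> Wi: W nullable, giving Wi | i.
Drop W -> ε.
W -> WSS: W nullable, giving SS | WSS.
Unchanged (no nullable symbols): S -> i; M -> j; W -> iM; W -> j.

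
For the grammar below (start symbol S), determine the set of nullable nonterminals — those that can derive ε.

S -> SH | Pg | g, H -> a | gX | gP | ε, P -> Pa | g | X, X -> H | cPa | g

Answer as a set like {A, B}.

{H, P, X}

Directly nullable (have an ε-rule): {H}.
X is nullable via X -> H (every symbol on the right is already known nullable).
P is nullable via P -> X (every symbol on the right is already known nullable).
Not nullable: S — each has a terminal in every rule's right-hand side or depends on a non-nullable symbol.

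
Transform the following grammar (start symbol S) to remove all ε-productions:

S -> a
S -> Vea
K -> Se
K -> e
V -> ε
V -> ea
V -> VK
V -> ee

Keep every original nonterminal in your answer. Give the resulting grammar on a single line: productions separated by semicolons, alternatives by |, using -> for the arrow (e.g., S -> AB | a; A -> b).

Nullable set: {V}.
S -> Vea: V nullable, giving Vea | ea.
Drop V -> ε.
V -> VK: V nullable, giving K | VK.
Unchanged (no nullable symbols): S -> a; K -> Se; K -> e; V -> ea; V -> ee.

S -> a | ea | Vea; K -> e | Se; V -> K | VK | ea | ee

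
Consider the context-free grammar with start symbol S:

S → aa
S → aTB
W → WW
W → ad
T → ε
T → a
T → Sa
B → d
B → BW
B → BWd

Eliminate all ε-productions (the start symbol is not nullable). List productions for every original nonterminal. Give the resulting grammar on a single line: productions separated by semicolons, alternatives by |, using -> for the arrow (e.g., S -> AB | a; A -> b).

S -> aB | aa | aTB; B -> d | BW | BWd; T -> a | Sa; W -> WW | ad

Nullable set: {T}.
S -> aTB: T nullable, giving aB | aTB.
Drop T -> ε.
Unchanged (no nullable symbols): S -> aa; B -> BW; B -> BWd; B -> d; T -> Sa; T -> a; W -> WW; W -> ad.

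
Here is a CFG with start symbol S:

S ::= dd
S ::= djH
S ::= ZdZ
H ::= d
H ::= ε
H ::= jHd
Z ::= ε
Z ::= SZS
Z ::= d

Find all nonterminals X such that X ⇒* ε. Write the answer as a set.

{H, Z}

Directly nullable (have an ε-rule): {H, Z}.
Not nullable: S — each has a terminal in every rule's right-hand side or depends on a non-nullable symbol.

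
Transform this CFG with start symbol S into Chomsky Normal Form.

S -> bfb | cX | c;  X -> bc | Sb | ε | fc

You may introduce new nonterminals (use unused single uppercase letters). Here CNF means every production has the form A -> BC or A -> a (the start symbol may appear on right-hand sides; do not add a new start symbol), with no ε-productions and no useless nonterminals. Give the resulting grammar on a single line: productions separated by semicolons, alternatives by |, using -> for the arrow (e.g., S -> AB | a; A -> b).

Nullable: {X}; after ε-elimination: S -> c | cX | bfb; X -> Sb | bc | fc.
No unit productions to eliminate.
TERM: introduce A -> b, C -> c, B -> f and substitute in every rule of length ≥2.
BIN: S -> ABA becomes S -> AD, D -> BA.

S -> c | AD | CX; A -> b; B -> f; C -> c; D -> BA; X -> AC | BC | SA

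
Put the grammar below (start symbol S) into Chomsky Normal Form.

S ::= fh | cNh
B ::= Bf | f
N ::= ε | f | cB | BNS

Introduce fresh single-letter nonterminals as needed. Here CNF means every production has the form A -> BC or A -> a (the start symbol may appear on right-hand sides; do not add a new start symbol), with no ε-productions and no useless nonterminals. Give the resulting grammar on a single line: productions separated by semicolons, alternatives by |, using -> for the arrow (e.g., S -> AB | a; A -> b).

Nullable: {N}; after ε-elimination: S -> ch | fh | cNh; B -> f | Bf; N -> f | BS | cB | BNS.
No unit productions to eliminate.
TERM: introduce C -> c, A -> f, D -> h and substitute in every rule of length ≥2.
BIN: N -> BNS becomes N -> BE, E -> NS; S -> CND becomes S -> CF, F -> ND.

S -> AD | CD | CF; A -> f; B -> f | BA; C -> c; D -> h; E -> NS; F -> ND; N -> f | BE | BS | CB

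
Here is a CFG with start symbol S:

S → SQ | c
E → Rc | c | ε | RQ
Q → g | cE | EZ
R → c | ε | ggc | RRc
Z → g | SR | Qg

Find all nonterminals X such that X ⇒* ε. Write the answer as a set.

{E, R}

Directly nullable (have an ε-rule): {E, R}.
Not nullable: Q, S, Z — each has a terminal in every rule's right-hand side or depends on a non-nullable symbol.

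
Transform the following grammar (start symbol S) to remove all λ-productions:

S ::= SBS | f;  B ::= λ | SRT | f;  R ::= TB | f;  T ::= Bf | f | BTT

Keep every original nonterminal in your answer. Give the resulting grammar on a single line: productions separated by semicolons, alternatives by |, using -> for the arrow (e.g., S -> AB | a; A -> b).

Nullable set: {B}.
S -> SBS: B nullable, giving SBS | SS.
Drop B -> λ.
R -> TB: B nullable, giving T | TB.
T -> BTT: B nullable, giving BTT | TT.
T -> Bf: B nullable, giving Bf | f.
Unchanged (no nullable symbols): S -> f; B -> SRT; B -> f; R -> f; T -> f.

S -> f | SS | SBS; B -> f | SRT; R -> T | f | TB; T -> f | Bf | TT | BTT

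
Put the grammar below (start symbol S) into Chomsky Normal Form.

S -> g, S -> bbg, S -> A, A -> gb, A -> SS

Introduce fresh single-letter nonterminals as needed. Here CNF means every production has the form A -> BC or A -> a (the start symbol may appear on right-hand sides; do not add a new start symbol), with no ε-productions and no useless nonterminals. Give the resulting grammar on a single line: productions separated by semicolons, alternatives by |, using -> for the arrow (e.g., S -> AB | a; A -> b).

S -> g | BC | CD | SS; B -> g; C -> b; D -> CB

No ε-productions.
After unit-elimination: S -> g | SS | gb | bbg; A -> SS | gb.
TERM: introduce C -> b, B -> g and substitute in every rule of length ≥2.
BIN: S -> CCB becomes S -> CD, D -> CB.
Drop unreachable/unproductive: A.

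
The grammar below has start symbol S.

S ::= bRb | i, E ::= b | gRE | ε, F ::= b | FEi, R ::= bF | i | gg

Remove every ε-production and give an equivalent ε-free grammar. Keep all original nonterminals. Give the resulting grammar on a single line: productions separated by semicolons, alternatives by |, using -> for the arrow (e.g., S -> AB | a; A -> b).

Nullable set: {E}.
Drop E -> ε.
E -> gRE: E nullable, giving gR | gRE.
F -> FEi: E nullable, giving FEi | Fi.
Unchanged (no nullable symbols): S -> bRb; S -> i; E -> b; F -> b; R -> bF; R -> gg; R -> i.

S -> i | bRb; E -> b | gR | gRE; F -> b | Fi | FEi; R -> i | bF | gg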